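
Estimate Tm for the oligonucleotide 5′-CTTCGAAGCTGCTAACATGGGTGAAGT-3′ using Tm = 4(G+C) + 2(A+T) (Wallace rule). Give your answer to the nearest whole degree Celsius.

Base counts: A=7, T=7, G=8, C=5 (length 27).
Tm = 2·(7+7) + 4·(8+5) = 2·14 + 4·13 = 28 + 52 = 80°C.

80°C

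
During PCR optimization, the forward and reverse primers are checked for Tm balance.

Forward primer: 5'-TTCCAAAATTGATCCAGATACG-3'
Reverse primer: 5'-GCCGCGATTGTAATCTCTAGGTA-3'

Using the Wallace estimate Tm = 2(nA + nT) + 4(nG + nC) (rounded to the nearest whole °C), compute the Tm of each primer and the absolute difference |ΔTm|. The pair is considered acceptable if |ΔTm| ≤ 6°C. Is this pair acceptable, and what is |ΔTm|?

|ΔTm| = 8°C; the pair is not acceptable.

Forward: A=8 T=6 G=3 C=5 → Tm = 2·14 + 4·8 = 60°C.
Reverse: A=5 T=7 G=6 C=5 → Tm = 2·12 + 4·11 = 68°C.
|ΔTm| = |60 − 68| = 8°C, > 6°C.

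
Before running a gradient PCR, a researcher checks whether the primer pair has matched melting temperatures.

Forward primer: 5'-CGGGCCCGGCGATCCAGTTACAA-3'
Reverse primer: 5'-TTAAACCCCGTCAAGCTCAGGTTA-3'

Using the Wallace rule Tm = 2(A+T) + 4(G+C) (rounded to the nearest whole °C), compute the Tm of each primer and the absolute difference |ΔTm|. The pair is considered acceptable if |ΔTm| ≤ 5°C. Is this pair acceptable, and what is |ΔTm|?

|ΔTm| = 6°C; the pair is not acceptable.

Forward: A=5 T=3 G=7 C=8 → Tm = 2·8 + 4·15 = 76°C.
Reverse: A=7 T=6 G=4 C=7 → Tm = 2·13 + 4·11 = 70°C.
|ΔTm| = |76 − 70| = 6°C, > 5°C.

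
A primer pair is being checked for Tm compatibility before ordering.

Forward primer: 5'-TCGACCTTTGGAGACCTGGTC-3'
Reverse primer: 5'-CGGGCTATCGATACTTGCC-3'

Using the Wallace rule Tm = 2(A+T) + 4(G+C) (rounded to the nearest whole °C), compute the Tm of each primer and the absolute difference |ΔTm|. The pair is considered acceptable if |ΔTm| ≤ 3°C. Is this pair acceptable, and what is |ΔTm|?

Forward: A=3 T=6 G=6 C=6 → Tm = 2·9 + 4·12 = 66°C.
Reverse: A=3 T=5 G=5 C=6 → Tm = 2·8 + 4·11 = 60°C.
|ΔTm| = |66 − 60| = 6°C, > 3°C.

|ΔTm| = 6°C; the pair is not acceptable.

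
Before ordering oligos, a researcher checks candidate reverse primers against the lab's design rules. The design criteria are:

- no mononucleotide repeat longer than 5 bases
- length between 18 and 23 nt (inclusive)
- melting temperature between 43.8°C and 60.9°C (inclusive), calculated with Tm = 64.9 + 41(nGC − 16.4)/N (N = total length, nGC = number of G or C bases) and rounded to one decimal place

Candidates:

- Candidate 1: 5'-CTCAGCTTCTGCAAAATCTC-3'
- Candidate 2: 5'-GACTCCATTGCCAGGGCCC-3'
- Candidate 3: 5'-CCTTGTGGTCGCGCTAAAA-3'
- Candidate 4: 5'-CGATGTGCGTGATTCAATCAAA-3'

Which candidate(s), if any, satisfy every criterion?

Candidate 1 (20 nt, A=5 T=6 G=2 C=7): longest run = 4 ✓; length 20 ✓; Tm = 64.9 + 41·(9 − 16.4)/20 = 49.7°C ✓ — passes.
Candidate 2 (19 nt, A=3 T=3 G=5 C=8): longest run = 3 ✓; length 19 ✓; Tm = 64.9 + 41·(13 − 16.4)/19 = 57.6°C ✓ — passes.
Candidate 3 (19 nt, A=4 T=5 G=5 C=5): longest run = 4 ✓; length 19 ✓; Tm = 64.9 + 41·(10 − 16.4)/19 = 51.1°C ✓ — passes.
Candidate 4 (22 nt, A=7 T=6 G=5 C=4): longest run = 3 ✓; length 22 ✓; Tm = 64.9 + 41·(9 − 16.4)/22 = 51.1°C ✓ — passes.

Candidate 1, Candidate 2, Candidate 3 and Candidate 4.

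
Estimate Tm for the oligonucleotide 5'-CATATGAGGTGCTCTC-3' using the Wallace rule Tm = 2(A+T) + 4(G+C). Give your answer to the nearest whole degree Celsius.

Base counts: A=3, T=5, G=4, C=4 (length 16).
Tm = 2·(3+5) + 4·(4+4) = 2·8 + 4·8 = 16 + 32 = 48°C.

48°C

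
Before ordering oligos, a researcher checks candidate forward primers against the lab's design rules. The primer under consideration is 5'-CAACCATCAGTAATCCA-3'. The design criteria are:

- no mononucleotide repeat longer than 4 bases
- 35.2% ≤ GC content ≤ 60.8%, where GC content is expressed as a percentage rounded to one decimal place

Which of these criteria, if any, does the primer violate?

Base counts: A=7, T=3, G=1, C=6 (length 17).
homopolymer run: longest run = 2 ✓
GC content: GC 7/17 = 41.2% ✓

Meets all criteria.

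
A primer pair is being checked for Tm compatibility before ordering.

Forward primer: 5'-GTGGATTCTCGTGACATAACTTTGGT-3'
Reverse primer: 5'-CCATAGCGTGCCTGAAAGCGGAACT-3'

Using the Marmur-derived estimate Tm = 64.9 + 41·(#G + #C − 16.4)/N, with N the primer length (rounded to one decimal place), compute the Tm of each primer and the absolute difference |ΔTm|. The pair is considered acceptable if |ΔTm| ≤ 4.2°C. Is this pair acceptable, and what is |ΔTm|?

Forward: G+C = 11, N = 26 → Tm = 64.9 + 41·(11 − 16.4)/26 = 56.4°C.
Reverse: G+C = 14, N = 25 → Tm = 64.9 + 41·(14 − 16.4)/25 = 61.0°C.
|ΔTm| = |56.4 − 61.0| = 4.6°C, > 4.2°C.

|ΔTm| = 4.6°C; the pair is not acceptable.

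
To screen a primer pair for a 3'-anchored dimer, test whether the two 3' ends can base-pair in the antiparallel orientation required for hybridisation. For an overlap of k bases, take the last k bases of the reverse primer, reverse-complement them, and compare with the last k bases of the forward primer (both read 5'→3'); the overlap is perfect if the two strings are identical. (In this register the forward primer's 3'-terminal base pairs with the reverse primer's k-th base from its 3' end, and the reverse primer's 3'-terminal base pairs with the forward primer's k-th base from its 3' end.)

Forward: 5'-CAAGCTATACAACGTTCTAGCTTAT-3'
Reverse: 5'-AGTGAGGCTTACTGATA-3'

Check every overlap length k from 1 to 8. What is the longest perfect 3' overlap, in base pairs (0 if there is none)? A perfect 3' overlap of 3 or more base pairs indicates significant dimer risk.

Last 8 bases (5'→3') — forward …TAGCTTAT, reverse …TACTGATA.
Reverse complement of the reverse primer's last 8 bases: TATCAGTA; its first k bases are the reverse complement of the reverse primer's last k bases, so a perfect k-base overlap needs the forward primer's last k bases to equal them.
Comparing (forward last k vs required): k=1: T vs T ✓; k=2: AT vs TA ✗; k=3: TAT vs TAT ✓; k=4: TTAT vs TATC ✗; k=5: CTTAT vs TATCA ✗; k=6: GCTTAT vs TATCAG ✗; k=7: AGCTTAT vs TATCAGT ✗; k=8: TAGCTTAT vs TATCAGTA ✗.
Perfect overlaps at k = 1, 3; the largest is 3.

Longest perfect overlap: 3 complementary base pairs; significant dimer risk (threshold 3).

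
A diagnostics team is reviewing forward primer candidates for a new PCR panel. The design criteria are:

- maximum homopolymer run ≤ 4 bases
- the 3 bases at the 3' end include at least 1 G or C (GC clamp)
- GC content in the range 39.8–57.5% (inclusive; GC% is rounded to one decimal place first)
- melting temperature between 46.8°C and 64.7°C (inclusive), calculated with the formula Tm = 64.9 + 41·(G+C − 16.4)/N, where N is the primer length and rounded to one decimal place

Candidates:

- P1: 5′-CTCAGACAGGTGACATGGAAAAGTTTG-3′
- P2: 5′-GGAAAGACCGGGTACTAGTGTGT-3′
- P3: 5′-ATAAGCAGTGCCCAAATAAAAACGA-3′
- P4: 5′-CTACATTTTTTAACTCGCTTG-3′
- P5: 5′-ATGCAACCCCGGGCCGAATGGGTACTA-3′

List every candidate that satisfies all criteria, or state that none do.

P1 (27 nt, A=9 T=6 G=8 C=4): longest run = 4 ✓; 3' end TTG has 1 G/C ✓; GC 12/27 = 44.4% ✓; Tm = 64.9 + 41·(12 − 16.4)/27 = 58.2°C ✓ — passes.
P2 (23 nt, A=6 T=5 G=9 C=3): longest run = 3 ✓; 3' end TGT has 1 G/C ✓; GC 12/23 = 52.2% ✓; Tm = 64.9 + 41·(12 − 16.4)/23 = 57.1°C ✓ — passes.
P3 (25 nt, A=13 T=3 G=4 C=5): longest run = 5, exceeds 4 ✗; 3' end CGA has 2 G/C ✓; GC 9/25 = 36.0%, outside 39.8–57.5% ✗; Tm = 64.9 + 41·(9 − 16.4)/25 = 52.8°C ✓ — fails.
P4 (21 nt, A=4 T=10 G=2 C=5): longest run = 6, exceeds 4 ✗; 3' end TTG has 1 G/C ✓; GC 7/21 = 33.3%, outside 39.8–57.5% ✗; Tm = 64.9 + 41·(7 − 16.4)/21 = 46.5°C, outside 46.8–64.7°C ✗ — fails.
P5 (27 nt, A=7 T=4 G=8 C=8): longest run = 4 ✓; 3' end CTA has 1 G/C ✓; GC 16/27 = 59.3%, outside 39.8–57.5% ✗; Tm = 64.9 + 41·(16 − 16.4)/27 = 64.3°C ✓ — fails.

P1 and P2.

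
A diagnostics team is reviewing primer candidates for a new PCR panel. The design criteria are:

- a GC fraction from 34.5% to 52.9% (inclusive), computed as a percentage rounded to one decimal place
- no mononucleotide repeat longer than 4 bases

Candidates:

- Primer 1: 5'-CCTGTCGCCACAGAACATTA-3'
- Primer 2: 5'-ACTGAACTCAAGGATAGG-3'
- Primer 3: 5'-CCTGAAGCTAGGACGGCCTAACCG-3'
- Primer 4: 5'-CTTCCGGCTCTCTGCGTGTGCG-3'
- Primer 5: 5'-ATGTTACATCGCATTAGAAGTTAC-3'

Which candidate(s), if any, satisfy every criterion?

Primer 1 and Primer 2.

Primer 1 (20 nt, A=6 T=4 G=3 C=7): GC 10/20 = 50.0% ✓; longest run = 2 ✓ — passes.
Primer 2 (18 nt, A=7 T=3 G=5 C=3): GC 8/18 = 44.4% ✓; longest run = 2 ✓ — passes.
Primer 3 (24 nt, A=6 T=3 G=7 C=8): GC 15/24 = 62.5%, outside 34.5–52.9% ✗; longest run = 2 ✓ — fails.
Primer 4 (22 nt, A=0 T=7 G=7 C=8): GC 15/22 = 68.2%, outside 34.5–52.9% ✗; longest run = 2 ✓ — fails.
Primer 5 (24 nt, A=8 T=8 G=4 C=4): GC 8/24 = 33.3%, outside 34.5–52.9% ✗; longest run = 2 ✓ — fails.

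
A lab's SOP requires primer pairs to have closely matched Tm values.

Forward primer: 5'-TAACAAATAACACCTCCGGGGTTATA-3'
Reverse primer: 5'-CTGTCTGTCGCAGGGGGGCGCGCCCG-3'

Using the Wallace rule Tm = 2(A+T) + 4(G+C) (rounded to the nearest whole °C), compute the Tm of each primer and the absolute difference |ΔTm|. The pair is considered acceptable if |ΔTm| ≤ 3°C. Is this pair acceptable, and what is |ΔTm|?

|ΔTm| = 22°C; the pair is not acceptable.

Forward: A=10 T=6 G=4 C=6 → Tm = 2·16 + 4·10 = 72°C.
Reverse: A=1 T=4 G=12 C=9 → Tm = 2·5 + 4·21 = 94°C.
|ΔTm| = |72 − 94| = 22°C, > 3°C.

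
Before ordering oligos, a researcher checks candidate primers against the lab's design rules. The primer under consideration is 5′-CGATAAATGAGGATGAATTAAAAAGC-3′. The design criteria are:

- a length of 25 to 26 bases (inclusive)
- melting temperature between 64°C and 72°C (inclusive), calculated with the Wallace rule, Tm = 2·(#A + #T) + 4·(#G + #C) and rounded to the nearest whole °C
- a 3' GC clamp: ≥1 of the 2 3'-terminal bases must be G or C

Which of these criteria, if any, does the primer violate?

Meets all criteria.

Base counts: A=13, T=5, G=6, C=2 (length 26).
length: length 26 ✓
Tm: Tm = 2·18 + 4·8 = 68°C ✓
GC clamp: 3' end GC has 2 G/C ✓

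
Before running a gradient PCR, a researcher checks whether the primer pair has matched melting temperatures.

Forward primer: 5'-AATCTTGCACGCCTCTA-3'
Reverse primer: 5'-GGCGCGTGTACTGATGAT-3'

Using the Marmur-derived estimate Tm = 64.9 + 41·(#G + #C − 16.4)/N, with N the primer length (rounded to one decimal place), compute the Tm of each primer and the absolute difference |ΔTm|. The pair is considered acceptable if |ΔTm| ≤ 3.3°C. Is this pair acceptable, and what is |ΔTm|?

|ΔTm| = 5.7°C; the pair is not acceptable.

Forward: G+C = 8, N = 17 → Tm = 64.9 + 41·(8 − 16.4)/17 = 44.6°C.
Reverse: G+C = 10, N = 18 → Tm = 64.9 + 41·(10 − 16.4)/18 = 50.3°C.
|ΔTm| = |44.6 − 50.3| = 5.7°C, > 3.3°C.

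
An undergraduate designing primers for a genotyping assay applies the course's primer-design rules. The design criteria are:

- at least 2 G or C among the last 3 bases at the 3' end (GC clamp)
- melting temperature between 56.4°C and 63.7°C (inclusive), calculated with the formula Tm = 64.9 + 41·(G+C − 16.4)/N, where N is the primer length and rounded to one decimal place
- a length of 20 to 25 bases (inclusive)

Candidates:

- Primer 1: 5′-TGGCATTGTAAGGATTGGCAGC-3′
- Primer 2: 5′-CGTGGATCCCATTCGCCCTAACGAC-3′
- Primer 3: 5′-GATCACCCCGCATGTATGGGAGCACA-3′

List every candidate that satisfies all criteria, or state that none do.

Primer 2 only.

Primer 1 (22 nt, A=5 T=6 G=8 C=3): 3' end AGC has 2 G/C ✓; Tm = 64.9 + 41·(11 − 16.4)/22 = 54.8°C, outside 56.4–63.7°C ✗; length 22 ✓ — fails.
Primer 2 (25 nt, A=5 T=5 G=5 C=10): 3' end GAC has 2 G/C ✓; Tm = 64.9 + 41·(15 − 16.4)/25 = 62.6°C ✓; length 25 ✓ — passes.
Primer 3 (26 nt, A=7 T=4 G=7 C=8): 3' end ACA has 1 G/C, need ≥2 ✗; Tm = 64.9 + 41·(15 − 16.4)/26 = 62.7°C ✓; length 26, outside 20–25 ✗ — fails.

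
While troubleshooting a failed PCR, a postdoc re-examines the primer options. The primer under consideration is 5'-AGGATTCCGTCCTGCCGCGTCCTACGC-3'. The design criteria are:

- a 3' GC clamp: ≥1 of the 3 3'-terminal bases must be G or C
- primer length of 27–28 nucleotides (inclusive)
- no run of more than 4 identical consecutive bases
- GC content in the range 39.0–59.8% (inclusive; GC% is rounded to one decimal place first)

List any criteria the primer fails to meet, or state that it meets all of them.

Base counts: A=3, T=6, G=7, C=11 (length 27).
GC clamp: 3' end CGC has 3 G/C ✓
length: length 27 ✓
homopolymer run: longest run = 2 ✓
GC content: GC 18/27 = 66.7%, outside 39.0–59.8% ✗

Fails: GC content.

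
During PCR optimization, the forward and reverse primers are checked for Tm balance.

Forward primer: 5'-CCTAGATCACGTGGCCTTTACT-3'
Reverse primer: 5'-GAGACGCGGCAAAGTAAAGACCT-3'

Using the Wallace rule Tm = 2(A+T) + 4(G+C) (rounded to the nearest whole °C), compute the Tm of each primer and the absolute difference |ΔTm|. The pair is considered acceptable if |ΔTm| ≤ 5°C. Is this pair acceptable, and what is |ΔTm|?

|ΔTm| = 4°C; the pair is acceptable.

Forward: A=4 T=7 G=4 C=7 → Tm = 2·11 + 4·11 = 66°C.
Reverse: A=9 T=2 G=7 C=5 → Tm = 2·11 + 4·12 = 70°C.
|ΔTm| = |66 − 70| = 4°C, ≤ 5°C.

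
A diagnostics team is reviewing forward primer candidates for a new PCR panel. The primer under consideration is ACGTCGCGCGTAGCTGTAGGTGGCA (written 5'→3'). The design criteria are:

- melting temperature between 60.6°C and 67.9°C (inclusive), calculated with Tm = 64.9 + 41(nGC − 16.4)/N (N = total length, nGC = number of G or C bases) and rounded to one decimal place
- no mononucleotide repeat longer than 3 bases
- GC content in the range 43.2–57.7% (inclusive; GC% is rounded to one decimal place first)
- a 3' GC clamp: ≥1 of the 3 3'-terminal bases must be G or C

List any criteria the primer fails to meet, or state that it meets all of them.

Base counts: A=4, T=5, G=10, C=6 (length 25).
Tm: Tm = 64.9 + 41·(16 − 16.4)/25 = 64.2°C ✓
homopolymer run: longest run = 2 ✓
GC content: GC 16/25 = 64.0%, outside 43.2–57.7% ✗
GC clamp: 3' end GCA has 2 G/C ✓

Fails: GC content.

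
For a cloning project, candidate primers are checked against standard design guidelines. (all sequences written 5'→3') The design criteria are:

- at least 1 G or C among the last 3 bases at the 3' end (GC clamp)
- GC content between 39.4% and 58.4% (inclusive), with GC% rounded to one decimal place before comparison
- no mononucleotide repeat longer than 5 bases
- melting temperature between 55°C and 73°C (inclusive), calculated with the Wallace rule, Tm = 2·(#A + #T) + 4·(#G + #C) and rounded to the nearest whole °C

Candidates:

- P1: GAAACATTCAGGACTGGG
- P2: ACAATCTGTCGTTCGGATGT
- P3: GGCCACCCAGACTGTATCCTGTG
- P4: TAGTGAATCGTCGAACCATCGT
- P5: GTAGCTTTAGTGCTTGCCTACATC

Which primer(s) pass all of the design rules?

P2, P4 and P5.

P1 (18 nt, A=6 T=3 G=6 C=3): 3' end GGG has 3 G/C ✓; GC 9/18 = 50.0% ✓; longest run = 3 ✓; Tm = 2·9 + 4·9 = 54°C, outside 55–73°C ✗ — fails.
P2 (20 nt, A=4 T=7 G=5 C=4): 3' end TGT has 1 G/C ✓; GC 9/20 = 45.0% ✓; longest run = 2 ✓; Tm = 2·11 + 4·9 = 58°C ✓ — passes.
P3 (23 nt, A=4 T=5 G=6 C=8): 3' end GTG has 2 G/C ✓; GC 14/23 = 60.9%, outside 39.4–58.4% ✗; longest run = 3 ✓; Tm = 2·9 + 4·14 = 74°C, outside 55–73°C ✗ — fails.
P4 (22 nt, A=6 T=6 G=5 C=5): 3' end CGT has 2 G/C ✓; GC 10/22 = 45.5% ✓; longest run = 2 ✓; Tm = 2·12 + 4·10 = 64°C ✓ — passes.
P5 (24 nt, A=4 T=9 G=5 C=6): 3' end ATC has 1 G/C ✓; GC 11/24 = 45.8% ✓; longest run = 3 ✓; Tm = 2·13 + 4·11 = 70°C ✓ — passes.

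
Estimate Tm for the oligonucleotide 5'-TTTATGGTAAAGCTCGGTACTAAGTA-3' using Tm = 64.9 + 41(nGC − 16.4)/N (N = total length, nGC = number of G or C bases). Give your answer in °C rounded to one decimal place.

53.2°C

Base counts: A=8, T=9, G=6, C=3; G+C = 9, N = 26.
Tm = 64.9 + 41·(9 − 16.4)/26 = 64.9 + -303.40/26 = 53.2°C.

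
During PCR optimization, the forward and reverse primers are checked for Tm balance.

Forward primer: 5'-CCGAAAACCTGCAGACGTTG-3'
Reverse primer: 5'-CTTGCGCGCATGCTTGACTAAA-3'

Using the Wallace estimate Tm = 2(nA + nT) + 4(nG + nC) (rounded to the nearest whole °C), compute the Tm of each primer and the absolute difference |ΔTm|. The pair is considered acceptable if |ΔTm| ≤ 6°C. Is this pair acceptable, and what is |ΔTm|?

|ΔTm| = 4°C; the pair is acceptable.

Forward: A=6 T=3 G=5 C=6 → Tm = 2·9 + 4·11 = 62°C.
Reverse: A=5 T=6 G=5 C=6 → Tm = 2·11 + 4·11 = 66°C.
|ΔTm| = |62 − 66| = 4°C, ≤ 6°C.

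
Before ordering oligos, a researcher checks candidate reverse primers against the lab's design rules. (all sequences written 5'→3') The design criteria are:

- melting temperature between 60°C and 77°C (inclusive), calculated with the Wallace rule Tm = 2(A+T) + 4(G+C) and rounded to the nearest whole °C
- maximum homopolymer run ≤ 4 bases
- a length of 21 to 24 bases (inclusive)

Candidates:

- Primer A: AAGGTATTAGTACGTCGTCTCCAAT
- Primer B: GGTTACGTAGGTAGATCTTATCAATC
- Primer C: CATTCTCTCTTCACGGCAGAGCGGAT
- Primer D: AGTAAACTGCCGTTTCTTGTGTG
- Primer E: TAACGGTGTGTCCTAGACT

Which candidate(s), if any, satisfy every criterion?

Primer D only.

Primer A (25 nt, A=7 T=8 G=5 C=5): Tm = 2·15 + 4·10 = 70°C ✓; longest run = 2 ✓; length 25, outside 21–24 ✗ — fails.
Primer B (26 nt, A=7 T=9 G=6 C=4): Tm = 2·16 + 4·10 = 72°C ✓; longest run = 2 ✓; length 26, outside 21–24 ✗ — fails.
Primer C (26 nt, A=5 T=7 G=6 C=8): Tm = 2·12 + 4·14 = 80°C, outside 60–77°C ✗; longest run = 2 ✓; length 26, outside 21–24 ✗ — fails.
Primer D (23 nt, A=4 T=9 G=6 C=4): Tm = 2·13 + 4·10 = 66°C ✓; longest run = 3 ✓; length 23 ✓ — passes.
Primer E (19 nt, A=4 T=6 G=5 C=4): Tm = 2·10 + 4·9 = 56°C, outside 60–77°C ✗; longest run = 2 ✓; length 19, outside 21–24 ✗ — fails.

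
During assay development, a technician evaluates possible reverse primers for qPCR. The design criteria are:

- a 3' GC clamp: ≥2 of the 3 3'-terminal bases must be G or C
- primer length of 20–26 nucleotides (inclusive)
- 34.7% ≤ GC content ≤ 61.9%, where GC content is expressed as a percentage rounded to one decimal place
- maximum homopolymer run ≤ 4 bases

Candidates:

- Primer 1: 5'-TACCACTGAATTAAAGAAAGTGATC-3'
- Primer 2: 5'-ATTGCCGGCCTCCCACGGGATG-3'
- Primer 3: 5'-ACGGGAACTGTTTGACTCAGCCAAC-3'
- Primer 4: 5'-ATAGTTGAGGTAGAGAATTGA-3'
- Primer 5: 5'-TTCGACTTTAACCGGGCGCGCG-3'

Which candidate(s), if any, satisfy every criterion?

None of the candidates satisfy all criteria.

Primer 1 (25 nt, A=11 T=6 G=4 C=4): 3' end ATC has 1 G/C, need ≥2 ✗; length 25 ✓; GC 8/25 = 32.0%, outside 34.7–61.9% ✗; longest run = 3 ✓ — fails.
Primer 2 (22 nt, A=3 T=4 G=7 C=8): 3' end ATG has 1 G/C, need ≥2 ✗; length 22 ✓; GC 15/22 = 68.2%, outside 34.7–61.9% ✗; longest run = 3 ✓ — fails.
Primer 3 (25 nt, A=7 T=5 G=6 C=7): 3' end AAC has 1 G/C, need ≥2 ✗; length 25 ✓; GC 13/25 = 52.0% ✓; longest run = 3 ✓ — fails.
Primer 4 (21 nt, A=8 T=6 G=7 C=0): 3' end TGA has 1 G/C, need ≥2 ✗; length 21 ✓; GC 7/21 = 33.3%, outside 34.7–61.9% ✗; longest run = 2 ✓ — fails.
Primer 5 (22 nt, A=3 T=5 G=7 C=7): 3' end GCG has 3 G/C ✓; length 22 ✓; GC 14/22 = 63.6%, outside 34.7–61.9% ✗; longest run = 3 ✓ — fails.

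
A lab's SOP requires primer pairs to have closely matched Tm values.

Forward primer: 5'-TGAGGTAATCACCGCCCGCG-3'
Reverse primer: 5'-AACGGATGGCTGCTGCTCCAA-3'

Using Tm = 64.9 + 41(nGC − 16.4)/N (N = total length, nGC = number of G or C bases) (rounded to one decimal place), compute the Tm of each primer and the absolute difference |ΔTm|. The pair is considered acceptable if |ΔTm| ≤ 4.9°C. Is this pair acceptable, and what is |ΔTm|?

|ΔTm| = 1.6°C; the pair is acceptable.

Forward: G+C = 13, N = 20 → Tm = 64.9 + 41·(13 − 16.4)/20 = 57.9°C.
Reverse: G+C = 12, N = 21 → Tm = 64.9 + 41·(12 − 16.4)/21 = 56.3°C.
|ΔTm| = |57.9 − 56.3| = 1.6°C, ≤ 4.9°C.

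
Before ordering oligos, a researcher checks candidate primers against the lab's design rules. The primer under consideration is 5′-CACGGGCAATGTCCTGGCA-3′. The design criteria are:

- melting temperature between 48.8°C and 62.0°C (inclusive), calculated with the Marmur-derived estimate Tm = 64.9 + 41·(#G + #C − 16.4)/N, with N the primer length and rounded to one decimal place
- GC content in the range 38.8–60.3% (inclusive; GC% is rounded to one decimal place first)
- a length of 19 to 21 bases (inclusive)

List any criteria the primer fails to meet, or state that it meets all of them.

Fails: GC content.

Base counts: A=4, T=3, G=6, C=6 (length 19).
Tm: Tm = 64.9 + 41·(12 − 16.4)/19 = 55.4°C ✓
GC content: GC 12/19 = 63.2%, outside 38.8–60.3% ✗
length: length 19 ✓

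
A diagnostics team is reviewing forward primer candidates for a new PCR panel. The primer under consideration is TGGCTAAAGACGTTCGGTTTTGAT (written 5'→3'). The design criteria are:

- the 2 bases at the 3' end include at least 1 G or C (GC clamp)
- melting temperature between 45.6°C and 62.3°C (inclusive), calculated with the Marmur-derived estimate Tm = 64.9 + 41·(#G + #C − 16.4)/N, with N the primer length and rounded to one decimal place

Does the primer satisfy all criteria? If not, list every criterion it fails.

Fails: GC clamp.

Base counts: A=5, T=9, G=7, C=3 (length 24).
GC clamp: 3' end AT has 0 G/C, need ≥1 ✗
Tm: Tm = 64.9 + 41·(10 − 16.4)/24 = 54.0°C ✓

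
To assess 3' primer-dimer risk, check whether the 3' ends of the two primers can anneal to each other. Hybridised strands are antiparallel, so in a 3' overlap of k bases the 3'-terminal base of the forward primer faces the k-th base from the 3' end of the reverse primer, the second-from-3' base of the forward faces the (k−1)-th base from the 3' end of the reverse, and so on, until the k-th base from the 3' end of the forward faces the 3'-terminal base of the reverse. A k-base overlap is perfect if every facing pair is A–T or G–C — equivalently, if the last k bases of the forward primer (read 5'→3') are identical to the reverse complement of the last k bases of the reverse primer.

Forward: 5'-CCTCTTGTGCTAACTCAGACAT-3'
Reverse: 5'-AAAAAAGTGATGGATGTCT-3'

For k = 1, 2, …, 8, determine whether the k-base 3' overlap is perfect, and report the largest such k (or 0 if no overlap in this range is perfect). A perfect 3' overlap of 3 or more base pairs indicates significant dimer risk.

Longest perfect overlap: 6 complementary base pairs; significant dimer risk (threshold 3).

Last 8 bases (5'→3') — forward …TCAGACAT, reverse …GGATGTCT.
Reverse complement of the reverse primer's last 8 bases: AGACATCC; its first k bases are the reverse complement of the reverse primer's last k bases, so a perfect k-base overlap needs the forward primer's last k bases to equal them.
Comparing (forward last k vs required): k=1: T vs A ✗; k=2: AT vs AG ✗; k=3: CAT vs AGA ✗; k=4: ACAT vs AGAC ✗; k=5: GACAT vs AGACA ✗; k=6: AGACAT vs AGACAT ✓; k=7: CAGACAT vs AGACATC ✗; k=8: TCAGACAT vs AGACATCC ✗.
Only k = 6 is perfect, so the longest perfect 3' overlap is 6.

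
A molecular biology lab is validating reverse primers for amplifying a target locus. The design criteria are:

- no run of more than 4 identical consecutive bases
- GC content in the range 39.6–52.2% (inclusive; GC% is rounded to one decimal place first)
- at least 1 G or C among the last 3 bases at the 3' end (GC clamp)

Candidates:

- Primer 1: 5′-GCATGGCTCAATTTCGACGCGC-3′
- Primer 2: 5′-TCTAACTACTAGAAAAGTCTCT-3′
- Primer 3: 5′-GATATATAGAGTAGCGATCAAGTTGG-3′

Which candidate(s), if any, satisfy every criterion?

Primer 1 (22 nt, A=4 T=5 G=6 C=7): longest run = 3 ✓; GC 13/22 = 59.1%, outside 39.6–52.2% ✗; 3' end CGC has 3 G/C ✓ — fails.
Primer 2 (22 nt, A=8 T=7 G=2 C=5): longest run = 4 ✓; GC 7/22 = 31.8%, outside 39.6–52.2% ✗; 3' end TCT has 1 G/C ✓ — fails.
Primer 3 (26 nt, A=9 T=7 G=8 C=2): longest run = 2 ✓; GC 10/26 = 38.5%, outside 39.6–52.2% ✗; 3' end TGG has 2 G/C ✓ — fails.

None of the candidates satisfy all criteria.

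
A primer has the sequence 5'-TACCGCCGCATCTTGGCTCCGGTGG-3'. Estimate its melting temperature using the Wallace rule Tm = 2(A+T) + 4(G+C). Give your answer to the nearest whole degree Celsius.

84°C

Base counts: A=2, T=6, G=8, C=9 (length 25).
Tm = 2·(2+6) + 4·(8+9) = 2·8 + 4·17 = 16 + 68 = 84°C.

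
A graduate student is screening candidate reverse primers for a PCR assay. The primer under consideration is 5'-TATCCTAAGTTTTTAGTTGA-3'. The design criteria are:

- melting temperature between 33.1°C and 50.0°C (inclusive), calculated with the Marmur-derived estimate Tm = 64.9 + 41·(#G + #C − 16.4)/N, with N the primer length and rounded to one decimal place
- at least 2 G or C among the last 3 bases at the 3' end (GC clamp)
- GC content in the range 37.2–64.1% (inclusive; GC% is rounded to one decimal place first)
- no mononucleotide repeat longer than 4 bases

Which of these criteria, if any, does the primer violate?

Base counts: A=5, T=10, G=3, C=2 (length 20).
Tm: Tm = 64.9 + 41·(5 − 16.4)/20 = 41.5°C ✓
GC clamp: 3' end TGA has 1 G/C, need ≥2 ✗
GC content: GC 5/20 = 25.0%, outside 37.2–64.1% ✗
homopolymer run: longest run = 5, exceeds 4 ✗

Fails: GC clamp, GC content, homopolymer run.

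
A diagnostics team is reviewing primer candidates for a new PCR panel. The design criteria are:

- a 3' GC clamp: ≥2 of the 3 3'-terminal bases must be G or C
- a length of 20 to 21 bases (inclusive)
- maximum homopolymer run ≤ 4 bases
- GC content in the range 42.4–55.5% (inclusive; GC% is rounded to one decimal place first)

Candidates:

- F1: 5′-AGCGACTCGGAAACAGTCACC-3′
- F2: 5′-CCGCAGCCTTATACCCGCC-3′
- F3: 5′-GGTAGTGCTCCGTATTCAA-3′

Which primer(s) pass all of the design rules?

F1 (21 nt, A=7 T=2 G=5 C=7): 3' end ACC has 2 G/C ✓; length 21 ✓; longest run = 3 ✓; GC 12/21 = 57.1%, outside 42.4–55.5% ✗ — fails.
F2 (19 nt, A=3 T=3 G=3 C=10): 3' end GCC has 3 G/C ✓; length 19, outside 20–21 ✗; longest run = 3 ✓; GC 13/19 = 68.4%, outside 42.4–55.5% ✗ — fails.
F3 (19 nt, A=4 T=6 G=5 C=4): 3' end CAA has 1 G/C, need ≥2 ✗; length 19, outside 20–21 ✗; longest run = 2 ✓; GC 9/19 = 47.4% ✓ — fails.

None of the candidates satisfy all criteria.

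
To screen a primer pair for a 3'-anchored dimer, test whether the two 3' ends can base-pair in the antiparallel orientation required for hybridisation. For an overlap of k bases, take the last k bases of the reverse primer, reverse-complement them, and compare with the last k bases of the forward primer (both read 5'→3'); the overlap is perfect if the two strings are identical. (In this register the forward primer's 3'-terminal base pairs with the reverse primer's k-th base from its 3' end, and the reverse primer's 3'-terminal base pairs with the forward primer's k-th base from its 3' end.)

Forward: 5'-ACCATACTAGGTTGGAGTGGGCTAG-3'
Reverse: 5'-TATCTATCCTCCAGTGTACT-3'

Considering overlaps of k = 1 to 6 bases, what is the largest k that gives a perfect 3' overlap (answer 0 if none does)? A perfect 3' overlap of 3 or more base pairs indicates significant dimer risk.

Longest perfect overlap: 2 complementary base pairs; below the dimer-risk threshold (threshold 3).

Last 6 bases (5'→3') — forward …GGCTAG, reverse …TGTACT.
Reverse complement of the reverse primer's last 6 bases: AGTACA; its first k bases are the reverse complement of the reverse primer's last k bases, so a perfect k-base overlap needs the forward primer's last k bases to equal them.
Comparing (forward last k vs required): k=1: G vs A ✗; k=2: AG vs AG ✓; k=3: TAG vs AGT ✗; k=4: CTAG vs AGTA ✗; k=5: GCTAG vs AGTAC ✗; k=6: GGCTAG vs AGTACA ✗.
Only k = 2 is perfect, so the longest perfect 3' overlap is 2.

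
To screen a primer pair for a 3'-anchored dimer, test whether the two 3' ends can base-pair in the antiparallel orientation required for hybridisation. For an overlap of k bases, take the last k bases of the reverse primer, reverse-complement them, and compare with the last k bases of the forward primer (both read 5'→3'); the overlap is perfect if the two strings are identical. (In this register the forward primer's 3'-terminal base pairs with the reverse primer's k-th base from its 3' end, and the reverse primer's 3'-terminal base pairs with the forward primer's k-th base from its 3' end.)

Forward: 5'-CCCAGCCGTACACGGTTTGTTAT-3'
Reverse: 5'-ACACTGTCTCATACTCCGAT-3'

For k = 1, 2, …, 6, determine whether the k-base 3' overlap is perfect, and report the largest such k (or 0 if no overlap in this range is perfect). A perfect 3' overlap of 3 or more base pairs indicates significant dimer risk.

Longest perfect overlap: 2 complementary base pairs; below the dimer-risk threshold (threshold 3).

Last 6 bases (5'→3') — forward …TGTTAT, reverse …TCCGAT.
Reverse complement of the reverse primer's last 6 bases: ATCGGA; its first k bases are the reverse complement of the reverse primer's last k bases, so a perfect k-base overlap needs the forward primer's last k bases to equal them.
Comparing (forward last k vs required): k=1: T vs A ✗; k=2: AT vs AT ✓; k=3: TAT vs ATC ✗; k=4: TTAT vs ATCG ✗; k=5: GTTAT vs ATCGG ✗; k=6: TGTTAT vs ATCGGA ✗.
Only k = 2 is perfect, so the longest perfect 3' overlap is 2.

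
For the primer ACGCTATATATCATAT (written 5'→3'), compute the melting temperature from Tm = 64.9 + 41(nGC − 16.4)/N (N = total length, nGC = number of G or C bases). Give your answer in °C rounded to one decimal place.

33.1°C

Base counts: A=6, T=6, G=1, C=3; G+C = 4, N = 16.
Tm = 64.9 + 41·(4 − 16.4)/16 = 64.9 + -508.40/16 = 33.1°C.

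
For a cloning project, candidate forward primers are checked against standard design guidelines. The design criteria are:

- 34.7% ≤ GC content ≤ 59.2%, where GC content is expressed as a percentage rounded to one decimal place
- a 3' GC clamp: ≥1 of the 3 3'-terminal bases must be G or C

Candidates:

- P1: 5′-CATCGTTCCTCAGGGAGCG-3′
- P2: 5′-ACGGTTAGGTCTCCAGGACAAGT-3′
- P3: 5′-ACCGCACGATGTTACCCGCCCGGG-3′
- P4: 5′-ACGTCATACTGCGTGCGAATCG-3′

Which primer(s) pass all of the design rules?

P1 (19 nt, A=3 T=4 G=6 C=6): GC 12/19 = 63.2%, outside 34.7–59.2% ✗; 3' end GCG has 3 G/C ✓ — fails.
P2 (23 nt, A=6 T=5 G=7 C=5): GC 12/23 = 52.2% ✓; 3' end AGT has 1 G/C ✓ — passes.
P3 (24 nt, A=4 T=3 G=7 C=10): GC 17/24 = 70.8%, outside 34.7–59.2% ✗; 3' end GGG has 3 G/C ✓ — fails.
P4 (22 nt, A=5 T=5 G=6 C=6): GC 12/22 = 54.5% ✓; 3' end TCG has 2 G/C ✓ — passes.

P2 and P4.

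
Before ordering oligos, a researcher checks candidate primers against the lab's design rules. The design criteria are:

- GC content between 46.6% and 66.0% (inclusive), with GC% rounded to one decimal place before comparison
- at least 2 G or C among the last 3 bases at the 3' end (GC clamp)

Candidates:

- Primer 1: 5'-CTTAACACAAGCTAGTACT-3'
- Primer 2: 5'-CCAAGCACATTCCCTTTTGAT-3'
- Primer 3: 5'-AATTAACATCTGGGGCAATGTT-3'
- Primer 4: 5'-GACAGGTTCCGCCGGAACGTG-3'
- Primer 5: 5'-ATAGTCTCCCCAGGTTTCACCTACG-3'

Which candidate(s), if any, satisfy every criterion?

Primer 1 (19 nt, A=7 T=5 G=2 C=5): GC 7/19 = 36.8%, outside 46.6–66.0% ✗; 3' end ACT has 1 G/C, need ≥2 ✗ — fails.
Primer 2 (21 nt, A=5 T=7 G=2 C=7): GC 9/21 = 42.9%, outside 46.6–66.0% ✗; 3' end GAT has 1 G/C, need ≥2 ✗ — fails.
Primer 3 (22 nt, A=7 T=7 G=5 C=3): GC 8/22 = 36.4%, outside 46.6–66.0% ✗; 3' end GTT has 1 G/C, need ≥2 ✗ — fails.
Primer 4 (21 nt, A=4 T=3 G=8 C=6): GC 14/21 = 66.7%, outside 46.6–66.0% ✗; 3' end GTG has 2 G/C ✓ — fails.
Primer 5 (25 nt, A=5 T=7 G=4 C=9): GC 13/25 = 52.0% ✓; 3' end ACG has 2 G/C ✓ — passes.

Primer 5 only.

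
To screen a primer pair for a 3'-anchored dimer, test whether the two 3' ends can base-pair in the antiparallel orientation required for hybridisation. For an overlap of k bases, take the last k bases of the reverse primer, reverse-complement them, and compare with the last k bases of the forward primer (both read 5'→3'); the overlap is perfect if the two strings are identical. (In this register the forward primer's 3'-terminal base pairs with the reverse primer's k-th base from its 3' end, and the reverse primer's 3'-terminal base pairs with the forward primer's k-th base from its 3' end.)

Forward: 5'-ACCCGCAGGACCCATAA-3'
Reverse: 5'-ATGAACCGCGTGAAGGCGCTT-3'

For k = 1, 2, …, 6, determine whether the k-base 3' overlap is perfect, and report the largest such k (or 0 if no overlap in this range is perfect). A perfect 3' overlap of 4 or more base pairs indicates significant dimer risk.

Last 6 bases (5'→3') — forward …CCATAA, reverse …GCGCTT.
Reverse complement of the reverse primer's last 6 bases: AAGCGC; its first k bases are the reverse complement of the reverse primer's last k bases, so a perfect k-base overlap needs the forward primer's last k bases to equal them.
Comparing (forward last k vs required): k=1: A vs A ✓; k=2: AA vs AA ✓; k=3: TAA vs AAG ✗; k=4: ATAA vs AAGC ✗; k=5: CATAA vs AAGCG ✗; k=6: CCATAA vs AAGCGC ✗.
Perfect overlaps at k = 1, 2; the largest is 2.

Longest perfect overlap: 2 complementary base pairs; below the dimer-risk threshold (threshold 4).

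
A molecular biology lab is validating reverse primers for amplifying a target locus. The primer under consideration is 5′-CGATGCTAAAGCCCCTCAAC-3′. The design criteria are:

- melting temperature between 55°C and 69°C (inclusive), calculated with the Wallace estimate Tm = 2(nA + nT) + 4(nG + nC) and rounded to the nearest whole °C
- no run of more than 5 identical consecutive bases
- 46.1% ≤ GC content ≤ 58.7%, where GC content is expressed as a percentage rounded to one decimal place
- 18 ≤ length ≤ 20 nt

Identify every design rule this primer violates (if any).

Base counts: A=6, T=3, G=3, C=8 (length 20).
Tm: Tm = 2·9 + 4·11 = 62°C ✓
homopolymer run: longest run = 4 ✓
GC content: GC 11/20 = 55.0% ✓
length: length 20 ✓

Meets all criteria.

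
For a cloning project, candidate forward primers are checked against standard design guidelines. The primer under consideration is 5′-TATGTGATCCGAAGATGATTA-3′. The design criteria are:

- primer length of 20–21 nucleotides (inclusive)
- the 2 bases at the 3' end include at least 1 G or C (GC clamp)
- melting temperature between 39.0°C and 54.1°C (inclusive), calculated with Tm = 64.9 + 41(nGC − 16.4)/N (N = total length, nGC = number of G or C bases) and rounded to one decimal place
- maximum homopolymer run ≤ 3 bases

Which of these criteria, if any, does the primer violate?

Base counts: A=7, T=7, G=5, C=2 (length 21).
length: length 21 ✓
GC clamp: 3' end TA has 0 G/C, need ≥1 ✗
Tm: Tm = 64.9 + 41·(7 − 16.4)/21 = 46.5°C ✓
homopolymer run: longest run = 2 ✓

Fails: GC clamp.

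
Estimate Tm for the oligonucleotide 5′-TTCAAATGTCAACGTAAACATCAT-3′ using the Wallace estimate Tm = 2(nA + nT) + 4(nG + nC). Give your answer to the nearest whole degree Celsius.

62°C

Base counts: A=10, T=7, G=2, C=5 (length 24).
Tm = 2·(10+7) + 4·(2+5) = 2·17 + 4·7 = 34 + 28 = 62°C.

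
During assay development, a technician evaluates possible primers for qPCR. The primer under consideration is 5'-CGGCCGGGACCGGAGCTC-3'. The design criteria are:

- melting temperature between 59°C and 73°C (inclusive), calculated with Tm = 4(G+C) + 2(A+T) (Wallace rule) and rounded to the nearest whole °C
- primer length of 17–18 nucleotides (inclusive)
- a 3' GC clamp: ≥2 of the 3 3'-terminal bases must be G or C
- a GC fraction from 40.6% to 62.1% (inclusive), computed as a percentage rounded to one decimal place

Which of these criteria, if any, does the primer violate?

Base counts: A=2, T=1, G=8, C=7 (length 18).
Tm: Tm = 2·3 + 4·15 = 66°C ✓
length: length 18 ✓
GC clamp: 3' end CTC has 2 G/C ✓
GC content: GC 15/18 = 83.3%, outside 40.6–62.1% ✗

Fails: GC content.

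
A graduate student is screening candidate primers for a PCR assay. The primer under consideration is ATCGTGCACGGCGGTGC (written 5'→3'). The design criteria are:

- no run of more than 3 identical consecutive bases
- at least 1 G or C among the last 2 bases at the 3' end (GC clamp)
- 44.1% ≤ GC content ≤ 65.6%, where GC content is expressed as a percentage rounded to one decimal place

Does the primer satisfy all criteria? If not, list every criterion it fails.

Base counts: A=2, T=3, G=7, C=5 (length 17).
homopolymer run: longest run = 2 ✓
GC clamp: 3' end GC has 2 G/C ✓
GC content: GC 12/17 = 70.6%, outside 44.1–65.6% ✗

Fails: GC content.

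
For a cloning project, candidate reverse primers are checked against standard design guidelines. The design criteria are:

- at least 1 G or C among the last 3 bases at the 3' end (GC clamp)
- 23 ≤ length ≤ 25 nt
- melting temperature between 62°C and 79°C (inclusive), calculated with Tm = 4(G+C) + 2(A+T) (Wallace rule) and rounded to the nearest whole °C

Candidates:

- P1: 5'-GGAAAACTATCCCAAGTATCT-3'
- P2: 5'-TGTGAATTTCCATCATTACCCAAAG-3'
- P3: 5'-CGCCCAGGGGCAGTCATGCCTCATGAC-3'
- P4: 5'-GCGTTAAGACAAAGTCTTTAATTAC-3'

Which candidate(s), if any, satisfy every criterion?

P1 (21 nt, A=8 T=5 G=3 C=5): 3' end TCT has 1 G/C ✓; length 21, outside 23–25 ✗; Tm = 2·13 + 4·8 = 58°C, outside 62–79°C ✗ — fails.
P2 (25 nt, A=8 T=8 G=3 C=6): 3' end AAG has 1 G/C ✓; length 25 ✓; Tm = 2·16 + 4·9 = 68°C ✓ — passes.
P3 (27 nt, A=5 T=4 G=8 C=10): 3' end GAC has 2 G/C ✓; length 27, outside 23–25 ✗; Tm = 2·9 + 4·18 = 90°C, outside 62–79°C ✗ — fails.
P4 (25 nt, A=9 T=8 G=4 C=4): 3' end TAC has 1 G/C ✓; length 25 ✓; Tm = 2·17 + 4·8 = 66°C ✓ — passes.

P2 and P4.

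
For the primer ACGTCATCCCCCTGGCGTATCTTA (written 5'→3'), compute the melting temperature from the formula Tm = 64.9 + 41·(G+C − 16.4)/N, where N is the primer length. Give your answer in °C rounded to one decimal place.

59.1°C

Base counts: A=4, T=7, G=4, C=9; G+C = 13, N = 24.
Tm = 64.9 + 41·(13 − 16.4)/24 = 64.9 + -139.40/24 = 59.1°C.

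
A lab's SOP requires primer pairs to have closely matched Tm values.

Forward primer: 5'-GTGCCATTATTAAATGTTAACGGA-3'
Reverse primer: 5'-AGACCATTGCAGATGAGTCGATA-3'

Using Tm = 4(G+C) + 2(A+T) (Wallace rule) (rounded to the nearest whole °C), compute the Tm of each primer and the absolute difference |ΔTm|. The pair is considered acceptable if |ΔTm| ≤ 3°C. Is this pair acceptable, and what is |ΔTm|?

Forward: A=8 T=8 G=5 C=3 → Tm = 2·16 + 4·8 = 64°C.
Reverse: A=8 T=5 G=6 C=4 → Tm = 2·13 + 4·10 = 66°C.
|ΔTm| = |64 − 66| = 2°C, ≤ 3°C.

|ΔTm| = 2°C; the pair is acceptable.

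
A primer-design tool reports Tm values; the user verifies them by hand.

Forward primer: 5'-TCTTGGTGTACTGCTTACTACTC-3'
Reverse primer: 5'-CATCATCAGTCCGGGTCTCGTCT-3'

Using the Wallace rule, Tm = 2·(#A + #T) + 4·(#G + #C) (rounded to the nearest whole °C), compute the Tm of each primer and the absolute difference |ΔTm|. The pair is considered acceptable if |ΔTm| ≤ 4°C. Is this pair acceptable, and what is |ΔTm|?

|ΔTm| = 6°C; the pair is not acceptable.

Forward: A=3 T=10 G=4 C=6 → Tm = 2·13 + 4·10 = 66°C.
Reverse: A=3 T=7 G=5 C=8 → Tm = 2·10 + 4·13 = 72°C.
|ΔTm| = |66 − 72| = 6°C, > 4°C.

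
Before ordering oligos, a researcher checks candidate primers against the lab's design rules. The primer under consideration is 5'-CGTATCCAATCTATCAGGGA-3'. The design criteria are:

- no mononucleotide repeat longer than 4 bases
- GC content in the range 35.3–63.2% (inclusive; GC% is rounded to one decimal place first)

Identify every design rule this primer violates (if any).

Meets all criteria.

Base counts: A=6, T=5, G=4, C=5 (length 20).
homopolymer run: longest run = 3 ✓
GC content: GC 9/20 = 45.0% ✓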